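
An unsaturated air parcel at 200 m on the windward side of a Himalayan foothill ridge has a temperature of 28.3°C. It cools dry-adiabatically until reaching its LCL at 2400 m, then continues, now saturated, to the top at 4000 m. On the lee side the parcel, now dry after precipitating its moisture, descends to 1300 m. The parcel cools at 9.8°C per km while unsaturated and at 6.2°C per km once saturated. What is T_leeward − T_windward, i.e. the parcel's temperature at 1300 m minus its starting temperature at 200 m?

Dry to 2400 m: -9.8 × 2.2 km = -21.56°C, so T = 6.74°C.
Saturated to 4000 m: -6.2 × 1.6 km = -9.92°C, so T = -3.18°C.
Dry descent to 1300 m: +9.8 × 2.7 km = +26.46°C, so T = 23.28°C.
Net change vs windward start: 23.28 − 28.3 = -5.02°C

-5.02°C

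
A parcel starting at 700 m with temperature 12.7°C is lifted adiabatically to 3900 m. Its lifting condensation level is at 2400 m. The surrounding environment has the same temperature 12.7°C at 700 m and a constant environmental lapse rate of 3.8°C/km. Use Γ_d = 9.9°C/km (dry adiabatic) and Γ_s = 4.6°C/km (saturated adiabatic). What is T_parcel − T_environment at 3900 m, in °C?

Parcel:
  700–2400 m, dry: Δz = 1.7 km ⇒ ΔT = -16.83°C; T = -4.13°C
  2400–3900 m, saturated: Δz = 1.5 km ⇒ ΔT = -6.9°C; T = -11.03°C
Environment:
  700–3900 m, environment: Δz = 3.2 km ⇒ ΔT = -12.16°C; T = 0.54°C
T_parcel − T_env = -11.03 − 0.54 = -11.57°C

-11.57°C (parcel cooler than environment)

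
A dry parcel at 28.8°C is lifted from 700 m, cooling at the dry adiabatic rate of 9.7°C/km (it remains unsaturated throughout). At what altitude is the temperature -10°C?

Height above start = (28.8 − (-10)) / 9.7 = 4 km
Altitude = 700 m + 4000 m = 4700 m

4700 m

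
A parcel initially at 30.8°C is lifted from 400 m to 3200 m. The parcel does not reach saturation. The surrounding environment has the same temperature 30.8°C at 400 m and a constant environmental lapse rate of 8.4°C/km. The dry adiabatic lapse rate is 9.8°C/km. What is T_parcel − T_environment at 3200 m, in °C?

-3.92°C (parcel cooler than environment)

Parcel:
  Dry to 3200 m: -9.8 × 2.8 km = -27.44°C, so T = 3.36°C.
Environment:
  Environment to 3200 m: -8.4 × 2.8 km = -23.52°C, so T = 7.28°C.
T_parcel − T_env = 3.36 − 7.28 = -3.92°C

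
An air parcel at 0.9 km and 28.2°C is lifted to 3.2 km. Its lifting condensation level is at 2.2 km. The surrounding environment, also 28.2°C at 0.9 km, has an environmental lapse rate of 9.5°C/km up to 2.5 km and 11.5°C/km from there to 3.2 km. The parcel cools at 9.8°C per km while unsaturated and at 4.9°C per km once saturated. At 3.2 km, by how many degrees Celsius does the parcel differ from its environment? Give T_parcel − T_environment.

Parcel:
  Dry to 2200 m: -9.8 × 1.3 km = -12.74°C, so T = 15.46°C.
  Saturated to 3200 m: -4.9 × 1 km = -4.9°C, so T = 10.56°C.
Environment:
  Environment, lower layer to 2500 m: -9.5 × 1.6 km = -15.2°C, so T = 13°C.
  Environment, upper layer to 3200 m: -11.5 × 0.7 km = -8.05°C, so T = 4.95°C.
T_parcel − T_env = 10.56 − 4.95 = +5.61°C

+5.61°C (parcel warmer than environment)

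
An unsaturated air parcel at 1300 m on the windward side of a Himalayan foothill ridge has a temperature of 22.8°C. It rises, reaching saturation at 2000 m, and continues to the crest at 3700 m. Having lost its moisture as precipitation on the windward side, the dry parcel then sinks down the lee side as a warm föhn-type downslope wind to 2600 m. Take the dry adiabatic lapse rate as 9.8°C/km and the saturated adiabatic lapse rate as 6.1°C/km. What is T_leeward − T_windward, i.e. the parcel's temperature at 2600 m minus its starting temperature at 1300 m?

-6.45°C

From 1300 m to 2000 m (dry): cools by 9.8 × 0.7 = 6.86°C, giving 15.94°C.
From 2000 m to 3700 m (saturated): cools by 6.1 × 1.7 = 10.37°C, giving 5.57°C.
From 3700 m to 2600 m (dry descent): warms by 9.8 × 1.1 = 10.78°C, giving 16.35°C.
Net change vs windward start: 16.35 − 22.8 = -6.45°C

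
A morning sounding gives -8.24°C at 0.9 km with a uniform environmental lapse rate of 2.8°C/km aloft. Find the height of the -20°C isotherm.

5.1 km

Height above start = (-8.24 − (-20)) / 2.8 = 4.2 km
Altitude = 900 m + 4200 m = 5100 m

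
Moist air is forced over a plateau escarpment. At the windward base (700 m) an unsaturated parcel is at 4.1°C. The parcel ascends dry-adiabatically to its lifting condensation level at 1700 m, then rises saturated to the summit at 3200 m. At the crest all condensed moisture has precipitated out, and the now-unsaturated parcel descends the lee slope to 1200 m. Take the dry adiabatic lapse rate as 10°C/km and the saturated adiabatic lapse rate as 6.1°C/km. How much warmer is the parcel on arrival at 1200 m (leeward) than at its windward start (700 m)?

+0.85°C

Dry to 1700 m: -10 × 1 km = -10°C, so T = -5.9°C.
Saturated to 3200 m: -6.1 × 1.5 km = -9.15°C, so T = -15.05°C.
Dry descent to 1200 m: +10 × 2 km = +20°C, so T = 4.95°C.
Net change vs windward start: 4.95 − 4.1 = +0.85°C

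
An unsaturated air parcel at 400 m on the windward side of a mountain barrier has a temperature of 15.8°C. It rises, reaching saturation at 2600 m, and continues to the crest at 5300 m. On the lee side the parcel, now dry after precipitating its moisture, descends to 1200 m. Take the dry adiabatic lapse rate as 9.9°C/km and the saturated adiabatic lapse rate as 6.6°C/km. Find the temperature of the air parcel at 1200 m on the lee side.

400–2600 m, dry: Δz = 2.2 km ⇒ ΔT = -21.78°C; T = -5.98°C
2600–5300 m, saturated: Δz = 2.7 km ⇒ ΔT = -17.82°C; T = -23.8°C
5300–1200 m, dry descent: Δz = 4.1 km ⇒ ΔT = +40.59°C; T = 16.79°C

16.79°C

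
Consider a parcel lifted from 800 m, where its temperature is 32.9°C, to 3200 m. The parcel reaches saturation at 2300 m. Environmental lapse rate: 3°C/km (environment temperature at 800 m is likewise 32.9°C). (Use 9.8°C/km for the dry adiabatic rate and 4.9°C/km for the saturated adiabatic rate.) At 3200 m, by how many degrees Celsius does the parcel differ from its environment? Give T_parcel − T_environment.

Parcel:
  800 → 2300 m (dry, 9.8°C/km): ΔT = -9.8 × 1.5 = -14.7°C → T = 18.2°C
  2300 → 3200 m (saturated, 4.9°C/km): ΔT = -4.9 × 0.9 = -4.41°C → T = 13.79°C
Environment:
  800 → 3200 m (environment, 3°C/km): ΔT = -3 × 2.4 = -7.2°C → T = 25.7°C
T_parcel − T_env = 13.79 − 25.7 = -11.91°C

-11.91°C (parcel cooler than environment)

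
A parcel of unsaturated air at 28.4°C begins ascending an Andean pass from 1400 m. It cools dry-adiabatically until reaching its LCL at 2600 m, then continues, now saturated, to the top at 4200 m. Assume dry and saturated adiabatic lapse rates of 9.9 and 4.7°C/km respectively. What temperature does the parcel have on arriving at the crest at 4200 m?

1400–2600 m, dry: Δz = 1.2 km ⇒ ΔT = -11.88°C; T = 16.52°C
2600–4200 m, saturated: Δz = 1.6 km ⇒ ΔT = -7.52°C; T = 9°C

9°C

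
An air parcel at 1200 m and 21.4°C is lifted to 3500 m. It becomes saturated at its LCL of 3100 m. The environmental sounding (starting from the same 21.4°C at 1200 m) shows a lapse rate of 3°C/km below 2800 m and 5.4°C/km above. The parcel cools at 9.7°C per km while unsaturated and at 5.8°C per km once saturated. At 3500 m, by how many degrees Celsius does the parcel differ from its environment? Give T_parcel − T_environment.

-12.17°C (parcel cooler than environment)

Parcel:
  From 1200 m to 3100 m (dry): cools by 9.7 × 1.9 = 18.43°C, giving 2.97°C.
  From 3100 m to 3500 m (saturated): cools by 5.8 × 0.4 = 2.32°C, giving 0.65°C.
Environment:
  From 1200 m to 2800 m (environment, lower layer): cools by 3 × 1.6 = 4.8°C, giving 16.6°C.
  From 2800 m to 3500 m (environment, upper layer): cools by 5.4 × 0.7 = 3.78°C, giving 12.82°C.
T_parcel − T_env = 0.65 − 12.82 = -12.17°C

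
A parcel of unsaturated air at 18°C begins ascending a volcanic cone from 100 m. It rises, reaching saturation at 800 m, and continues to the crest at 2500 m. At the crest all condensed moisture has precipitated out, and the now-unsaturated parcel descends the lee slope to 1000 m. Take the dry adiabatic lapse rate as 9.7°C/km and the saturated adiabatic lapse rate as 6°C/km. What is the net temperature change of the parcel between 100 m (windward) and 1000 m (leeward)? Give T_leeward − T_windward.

100 → 800 m (dry, 9.7°C/km): ΔT = -9.7 × 0.7 = -6.79°C → T = 11.21°C
800 → 2500 m (saturated, 6°C/km): ΔT = -6 × 1.7 = -10.2°C → T = 1.01°C
2500 → 1000 m (dry descent, 9.7°C/km): ΔT = +9.7 × 1.5 = +14.55°C → T = 15.56°C
Net change vs windward start: 15.56 − 18 = -2.44°C

-2.44°C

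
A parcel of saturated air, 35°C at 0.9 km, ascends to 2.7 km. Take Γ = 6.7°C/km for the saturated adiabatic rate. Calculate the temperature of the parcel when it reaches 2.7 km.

22.94°C

From 900 m to 2700 m (saturated adiabatic): cools by 6.7 × 1.8 = 12.06°C, giving 22.94°C.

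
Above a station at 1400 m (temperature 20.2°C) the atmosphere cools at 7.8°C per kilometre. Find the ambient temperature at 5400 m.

1400–5400 m, environmental: Δz = 4 km ⇒ ΔT = -31.2°C; T = -11°C

-11°C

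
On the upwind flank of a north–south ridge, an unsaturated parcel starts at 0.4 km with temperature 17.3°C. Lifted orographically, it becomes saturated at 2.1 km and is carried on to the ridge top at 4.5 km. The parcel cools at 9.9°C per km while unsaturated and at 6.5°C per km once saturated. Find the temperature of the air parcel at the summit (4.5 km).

-15.13°C

400–2100 m, dry: Δz = 1.7 km ⇒ ΔT = -16.83°C; T = 0.47°C
2100–4500 m, saturated: Δz = 2.4 km ⇒ ΔT = -15.6°C; T = -15.13°C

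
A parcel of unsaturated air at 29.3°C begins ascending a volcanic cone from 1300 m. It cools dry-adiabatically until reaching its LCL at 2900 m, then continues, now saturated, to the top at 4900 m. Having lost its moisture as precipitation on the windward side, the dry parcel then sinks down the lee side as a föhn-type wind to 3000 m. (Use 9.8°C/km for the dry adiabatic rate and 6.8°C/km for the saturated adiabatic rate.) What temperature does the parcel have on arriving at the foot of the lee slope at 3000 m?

1300–2900 m, dry: Δz = 1.6 km ⇒ ΔT = -15.68°C; T = 13.62°C
2900–4900 m, saturated: Δz = 2 km ⇒ ΔT = -13.6°C; T = 0.02°C
4900–3000 m, dry descent: Δz = 1.9 km ⇒ ΔT = +18.62°C; T = 18.64°C

18.64°C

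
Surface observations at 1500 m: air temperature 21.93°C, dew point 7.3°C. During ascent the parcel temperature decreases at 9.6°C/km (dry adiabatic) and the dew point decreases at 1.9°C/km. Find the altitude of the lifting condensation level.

T and T_d converge at 9.6 − 1.9 = 7.7°C per km
Height above start = (21.93 − 7.3) / 7.7 = 1.9 km
LCL altitude = 1500 m + 1900 m = 3400 m

3400 m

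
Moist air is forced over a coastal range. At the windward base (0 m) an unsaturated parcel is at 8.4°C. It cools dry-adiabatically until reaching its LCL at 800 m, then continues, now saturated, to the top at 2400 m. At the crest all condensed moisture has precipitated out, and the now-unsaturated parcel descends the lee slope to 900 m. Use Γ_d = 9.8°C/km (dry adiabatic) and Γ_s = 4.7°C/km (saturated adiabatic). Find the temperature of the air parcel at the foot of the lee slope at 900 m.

7.74°C

0 → 800 m (dry, 9.8°C/km): ΔT = -9.8 × 0.8 = -7.84°C → T = 0.56°C
800 → 2400 m (saturated, 4.7°C/km): ΔT = -4.7 × 1.6 = -7.52°C → T = -6.96°C
2400 → 900 m (dry descent, 9.8°C/km): ΔT = +9.8 × 1.5 = +14.7°C → T = 7.74°C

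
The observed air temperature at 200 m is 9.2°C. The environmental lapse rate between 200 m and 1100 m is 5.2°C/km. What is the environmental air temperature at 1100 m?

From 200 m to 1100 m (environmental): cools by 5.2 × 0.9 = 4.68°C, giving 4.52°C.

4.52°C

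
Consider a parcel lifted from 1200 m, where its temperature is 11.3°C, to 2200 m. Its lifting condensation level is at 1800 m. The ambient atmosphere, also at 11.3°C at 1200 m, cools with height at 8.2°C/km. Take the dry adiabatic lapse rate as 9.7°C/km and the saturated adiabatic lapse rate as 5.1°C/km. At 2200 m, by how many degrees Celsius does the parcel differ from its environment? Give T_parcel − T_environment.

Parcel:
  From 1200 m to 1800 m (dry): cools by 9.7 × 0.6 = 5.82°C, giving 5.48°C.
  From 1800 m to 2200 m (saturated): cools by 5.1 × 0.4 = 2.04°C, giving 3.44°C.
Environment:
  From 1200 m to 2200 m (environment): cools by 8.2 × 1 = 8.2°C, giving 3.1°C.
T_parcel − T_env = 3.44 − 3.1 = +0.34°C

+0.34°C (parcel warmer than environment)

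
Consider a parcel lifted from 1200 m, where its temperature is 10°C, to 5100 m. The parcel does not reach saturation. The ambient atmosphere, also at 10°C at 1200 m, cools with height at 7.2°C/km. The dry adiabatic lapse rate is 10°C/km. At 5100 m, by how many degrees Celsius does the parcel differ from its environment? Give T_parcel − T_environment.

Parcel:
  1200–5100 m, dry: Δz = 3.9 km ⇒ ΔT = -39°C; T = -29°C
Environment:
  1200–5100 m, environment: Δz = 3.9 km ⇒ ΔT = -28.08°C; T = -18.08°C
T_parcel − T_env = -29 − (-18.08) = -10.92°C

-10.92°C (parcel cooler than environment)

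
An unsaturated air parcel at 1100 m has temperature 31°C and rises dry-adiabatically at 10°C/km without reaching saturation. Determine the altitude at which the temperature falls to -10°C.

Height above start = (31 − (-10)) / 10 = 4.1 km
Altitude = 1100 m + 4100 m = 5200 m

5200 m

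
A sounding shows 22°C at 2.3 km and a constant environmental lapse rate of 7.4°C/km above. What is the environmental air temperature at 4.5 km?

From 2300 m to 4500 m (environmental): cools by 7.4 × 2.2 = 16.28°C, giving 5.72°C.

5.72°C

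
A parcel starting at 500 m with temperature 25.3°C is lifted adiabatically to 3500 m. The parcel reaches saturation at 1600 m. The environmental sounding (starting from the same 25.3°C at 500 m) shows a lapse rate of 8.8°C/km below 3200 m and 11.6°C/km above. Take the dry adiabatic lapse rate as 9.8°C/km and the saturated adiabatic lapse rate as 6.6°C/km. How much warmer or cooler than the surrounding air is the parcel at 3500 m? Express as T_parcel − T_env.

Parcel:
  500 → 1600 m (dry, 9.8°C/km): ΔT = -9.8 × 1.1 = -10.78°C → T = 14.52°C
  1600 → 3500 m (saturated, 6.6°C/km): ΔT = -6.6 × 1.9 = -12.54°C → T = 1.98°C
Environment:
  500 → 3200 m (environment, lower layer, 8.8°C/km): ΔT = -8.8 × 2.7 = -23.76°C → T = 1.54°C
  3200 → 3500 m (environment, upper layer, 11.6°C/km): ΔT = -11.6 × 0.3 = -3.48°C → T = -1.94°C
T_parcel − T_env = 1.98 − (-1.94) = +3.92°C

+3.92°C (parcel warmer than environment)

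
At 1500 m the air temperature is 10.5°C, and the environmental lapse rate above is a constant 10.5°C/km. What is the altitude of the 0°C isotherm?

Height above start = (10.5 − 0) / 10.5 = 1 km
Altitude = 1500 m + 1000 m = 2500 m

2500 m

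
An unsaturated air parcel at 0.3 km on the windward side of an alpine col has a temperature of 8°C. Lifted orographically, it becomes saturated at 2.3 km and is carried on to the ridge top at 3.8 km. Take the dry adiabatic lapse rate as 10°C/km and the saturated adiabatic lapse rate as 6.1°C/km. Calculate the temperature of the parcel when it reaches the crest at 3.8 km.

-21.15°C

300–2300 m, dry: Δz = 2 km ⇒ ΔT = -20°C; T = -12°C
2300–3800 m, saturated: Δz = 1.5 km ⇒ ΔT = -9.15°C; T = -21.15°C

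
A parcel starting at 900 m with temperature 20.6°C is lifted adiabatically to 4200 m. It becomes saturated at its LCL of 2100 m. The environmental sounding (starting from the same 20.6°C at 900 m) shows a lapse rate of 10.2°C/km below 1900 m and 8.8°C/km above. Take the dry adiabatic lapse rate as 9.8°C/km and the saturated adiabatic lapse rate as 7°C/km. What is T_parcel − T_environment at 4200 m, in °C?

+3.98°C (parcel warmer than environment)

Parcel:
  900–2100 m, dry: Δz = 1.2 km ⇒ ΔT = -11.76°C; T = 8.84°C
  2100–4200 m, saturated: Δz = 2.1 km ⇒ ΔT = -14.7°C; T = -5.86°C
Environment:
  900–1900 m, environment, lower layer: Δz = 1 km ⇒ ΔT = -10.2°C; T = 10.4°C
  1900–4200 m, environment, upper layer: Δz = 2.3 km ⇒ ΔT = -20.24°C; T = -9.84°C
T_parcel − T_env = -5.86 − (-9.84) = +3.98°C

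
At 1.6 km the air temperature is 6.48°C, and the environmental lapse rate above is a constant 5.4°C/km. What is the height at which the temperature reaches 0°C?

Height above start = (6.48 − 0) / 5.4 = 1.2 km
Altitude = 1600 m + 1200 m = 2800 m

2.8 km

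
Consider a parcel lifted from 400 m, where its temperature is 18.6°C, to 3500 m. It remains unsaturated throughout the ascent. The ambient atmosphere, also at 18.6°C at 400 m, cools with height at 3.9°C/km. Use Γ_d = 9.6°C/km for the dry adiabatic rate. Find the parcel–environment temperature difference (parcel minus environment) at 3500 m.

-17.67°C (parcel cooler than environment)

Parcel:
  400 → 3500 m (dry, 9.6°C/km): ΔT = -9.6 × 3.1 = -29.76°C → T = -11.16°C
Environment:
  400 → 3500 m (environment, 3.9°C/km): ΔT = -3.9 × 3.1 = -12.09°C → T = 6.51°C
T_parcel − T_env = -11.16 − 6.51 = -17.67°C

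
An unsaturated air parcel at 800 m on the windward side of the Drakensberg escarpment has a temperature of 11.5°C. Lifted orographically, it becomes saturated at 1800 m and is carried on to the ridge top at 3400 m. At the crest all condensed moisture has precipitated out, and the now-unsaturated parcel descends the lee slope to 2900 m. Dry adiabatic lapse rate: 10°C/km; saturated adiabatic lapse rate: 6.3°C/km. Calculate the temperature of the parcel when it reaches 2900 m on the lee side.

800 → 1800 m (dry, 10°C/km): ΔT = -10 × 1 = -10°C → T = 1.5°C
1800 → 3400 m (saturated, 6.3°C/km): ΔT = -6.3 × 1.6 = -10.08°C → T = -8.58°C
3400 → 2900 m (dry descent, 10°C/km): ΔT = +10 × 0.5 = +5°C → T = -3.58°C

-3.58°C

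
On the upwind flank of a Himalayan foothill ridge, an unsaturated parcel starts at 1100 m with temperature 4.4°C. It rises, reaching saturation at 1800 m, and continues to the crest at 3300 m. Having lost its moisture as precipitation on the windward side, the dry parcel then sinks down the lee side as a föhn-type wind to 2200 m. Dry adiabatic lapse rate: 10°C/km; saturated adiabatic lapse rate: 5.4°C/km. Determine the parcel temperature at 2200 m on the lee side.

0.3°C

From 1100 m to 1800 m (dry): cools by 10 × 0.7 = 7°C, giving -2.6°C.
From 1800 m to 3300 m (saturated): cools by 5.4 × 1.5 = 8.1°C, giving -10.7°C.
From 3300 m to 2200 m (dry descent): warms by 10 × 1.1 = 11°C, giving 0.3°C.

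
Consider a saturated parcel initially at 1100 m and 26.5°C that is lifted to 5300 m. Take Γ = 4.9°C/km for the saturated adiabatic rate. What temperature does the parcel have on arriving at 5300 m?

5.92°C

1100–5300 m, saturated adiabatic: Δz = 4.2 km ⇒ ΔT = -20.58°C; T = 5.92°C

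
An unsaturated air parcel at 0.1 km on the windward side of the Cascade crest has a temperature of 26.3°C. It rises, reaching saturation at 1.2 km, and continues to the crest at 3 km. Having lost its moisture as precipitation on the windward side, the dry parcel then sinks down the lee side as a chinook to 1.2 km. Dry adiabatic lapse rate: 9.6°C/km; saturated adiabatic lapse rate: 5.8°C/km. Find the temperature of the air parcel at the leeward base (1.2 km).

100 → 1200 m (dry, 9.6°C/km): ΔT = -9.6 × 1.1 = -10.56°C → T = 15.74°C
1200 → 3000 m (saturated, 5.8°C/km): ΔT = -5.8 × 1.8 = -10.44°C → T = 5.3°C
3000 → 1200 m (dry descent, 9.6°C/km): ΔT = +9.6 × 1.8 = +17.28°C → T = 22.58°C

22.58°C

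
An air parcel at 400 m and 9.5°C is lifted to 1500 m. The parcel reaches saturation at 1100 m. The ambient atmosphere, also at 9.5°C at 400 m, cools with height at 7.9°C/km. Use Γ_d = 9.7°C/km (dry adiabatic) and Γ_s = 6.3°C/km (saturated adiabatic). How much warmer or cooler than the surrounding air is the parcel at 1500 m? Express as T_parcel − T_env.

-0.62°C (parcel cooler than environment)

Parcel:
  Dry to 1100 m: -9.7 × 0.7 km = -6.79°C, so T = 2.71°C.
  Saturated to 1500 m: -6.3 × 0.4 km = -2.52°C, so T = 0.19°C.
Environment:
  Environment to 1500 m: -7.9 × 1.1 km = -8.69°C, so T = 0.81°C.
T_parcel − T_env = 0.19 − 0.81 = -0.62°C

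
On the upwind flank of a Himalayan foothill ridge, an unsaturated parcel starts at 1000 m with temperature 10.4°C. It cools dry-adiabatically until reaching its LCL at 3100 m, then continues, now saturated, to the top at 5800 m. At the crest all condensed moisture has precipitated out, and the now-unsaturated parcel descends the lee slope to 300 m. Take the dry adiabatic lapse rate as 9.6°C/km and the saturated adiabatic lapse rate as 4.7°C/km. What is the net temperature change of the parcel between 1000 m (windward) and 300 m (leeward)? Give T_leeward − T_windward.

1000–3100 m, dry: Δz = 2.1 km ⇒ ΔT = -20.16°C; T = -9.76°C
3100–5800 m, saturated: Δz = 2.7 km ⇒ ΔT = -12.69°C; T = -22.45°C
5800–300 m, dry descent: Δz = 5.5 km ⇒ ΔT = +52.8°C; T = 30.35°C
Net change vs windward start: 30.35 − 10.4 = +19.95°C

+19.95°C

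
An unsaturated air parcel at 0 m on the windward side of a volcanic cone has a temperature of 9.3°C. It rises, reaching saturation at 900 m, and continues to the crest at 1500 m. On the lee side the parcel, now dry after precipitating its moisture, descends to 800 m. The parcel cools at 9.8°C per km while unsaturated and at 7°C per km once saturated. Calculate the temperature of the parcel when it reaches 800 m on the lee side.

3.14°C

Dry to 900 m: -9.8 × 0.9 km = -8.82°C, so T = 0.48°C.
Saturated to 1500 m: -7 × 0.6 km = -4.2°C, so T = -3.72°C.
Dry descent to 800 m: +9.8 × 0.7 km = +6.86°C, so T = 3.14°C.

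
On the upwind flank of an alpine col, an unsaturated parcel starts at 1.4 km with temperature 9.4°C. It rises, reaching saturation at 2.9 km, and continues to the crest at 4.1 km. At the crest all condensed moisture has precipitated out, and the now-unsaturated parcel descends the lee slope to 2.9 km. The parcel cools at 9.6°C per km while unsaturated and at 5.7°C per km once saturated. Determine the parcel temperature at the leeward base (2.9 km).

-0.32°C

1400–2900 m, dry: Δz = 1.5 km ⇒ ΔT = -14.4°C; T = -5°C
2900–4100 m, saturated: Δz = 1.2 km ⇒ ΔT = -6.84°C; T = -11.84°C
4100–2900 m, dry descent: Δz = 1.2 km ⇒ ΔT = +11.52°C; T = -0.32°C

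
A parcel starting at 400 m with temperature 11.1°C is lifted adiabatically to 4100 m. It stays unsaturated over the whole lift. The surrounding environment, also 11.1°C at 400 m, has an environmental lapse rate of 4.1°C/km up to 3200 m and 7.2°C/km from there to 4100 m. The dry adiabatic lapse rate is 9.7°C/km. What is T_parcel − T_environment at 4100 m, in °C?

Parcel:
  400–4100 m, dry: Δz = 3.7 km ⇒ ΔT = -35.89°C; T = -24.79°C
Environment:
  400–3200 m, environment, lower layer: Δz = 2.8 km ⇒ ΔT = -11.48°C; T = -0.38°C
  3200–4100 m, environment, upper layer: Δz = 0.9 km ⇒ ΔT = -6.48°C; T = -6.86°C
T_parcel − T_env = -24.79 − (-6.86) = -17.93°C

-17.93°C (parcel cooler than environment)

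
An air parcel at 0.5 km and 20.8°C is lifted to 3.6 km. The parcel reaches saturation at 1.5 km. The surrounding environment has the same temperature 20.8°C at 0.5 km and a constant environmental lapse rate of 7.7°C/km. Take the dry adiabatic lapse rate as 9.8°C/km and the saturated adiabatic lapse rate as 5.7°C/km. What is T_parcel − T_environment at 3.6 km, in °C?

Parcel:
  From 500 m to 1500 m (dry): cools by 9.8 × 1 = 9.8°C, giving 11°C.
  From 1500 m to 3600 m (saturated): cools by 5.7 × 2.1 = 11.97°C, giving -0.97°C.
Environment:
  From 500 m to 3600 m (environment): cools by 7.7 × 3.1 = 23.87°C, giving -3.07°C.
T_parcel − T_env = -0.97 − (-3.07) = +2.1°C

+2.1°C (parcel warmer than environment)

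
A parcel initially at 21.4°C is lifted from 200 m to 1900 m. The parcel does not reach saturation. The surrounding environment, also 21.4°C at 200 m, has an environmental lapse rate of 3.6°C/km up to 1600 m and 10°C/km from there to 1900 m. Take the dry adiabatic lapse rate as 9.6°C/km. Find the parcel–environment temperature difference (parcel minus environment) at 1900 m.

Parcel:
  Dry to 1900 m: -9.6 × 1.7 km = -16.32°C, so T = 5.08°C.
Environment:
  Environment, lower layer to 1600 m: -3.6 × 1.4 km = -5.04°C, so T = 16.36°C.
  Environment, upper layer to 1900 m: -10 × 0.3 km = -3°C, so T = 13.36°C.
T_parcel − T_env = 5.08 − 13.36 = -8.28°C

-8.28°C (parcel cooler than environment)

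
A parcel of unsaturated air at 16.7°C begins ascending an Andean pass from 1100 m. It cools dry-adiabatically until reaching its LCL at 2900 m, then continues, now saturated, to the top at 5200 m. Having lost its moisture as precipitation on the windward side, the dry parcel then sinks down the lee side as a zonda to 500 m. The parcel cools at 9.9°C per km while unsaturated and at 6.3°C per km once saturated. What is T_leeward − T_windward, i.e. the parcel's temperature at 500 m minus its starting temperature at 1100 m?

+14.22°C

1100–2900 m, dry: Δz = 1.8 km ⇒ ΔT = -17.82°C; T = -1.12°C
2900–5200 m, saturated: Δz = 2.3 km ⇒ ΔT = -14.49°C; T = -15.61°C
5200–500 m, dry descent: Δz = 4.7 km ⇒ ΔT = +46.53°C; T = 30.92°C
Net change vs windward start: 30.92 − 16.7 = +14.22°C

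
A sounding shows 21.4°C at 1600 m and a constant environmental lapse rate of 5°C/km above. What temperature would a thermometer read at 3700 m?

10.9°C

Environmental to 3700 m: -5 × 2.1 km = -10.5°C, so T = 10.9°C.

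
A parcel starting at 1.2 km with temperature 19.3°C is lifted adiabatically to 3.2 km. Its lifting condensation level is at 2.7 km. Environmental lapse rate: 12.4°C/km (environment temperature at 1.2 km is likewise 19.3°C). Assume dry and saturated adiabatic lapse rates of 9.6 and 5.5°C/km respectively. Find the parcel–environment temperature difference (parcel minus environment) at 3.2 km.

+7.65°C (parcel warmer than environment)

Parcel:
  Dry to 2700 m: -9.6 × 1.5 km = -14.4°C, so T = 4.9°C.
  Saturated to 3200 m: -5.5 × 0.5 km = -2.75°C, so T = 2.15°C.
Environment:
  Environment to 3200 m: -12.4 × 2 km = -24.8°C, so T = -5.5°C.
T_parcel − T_env = 2.15 − (-5.5) = +7.65°C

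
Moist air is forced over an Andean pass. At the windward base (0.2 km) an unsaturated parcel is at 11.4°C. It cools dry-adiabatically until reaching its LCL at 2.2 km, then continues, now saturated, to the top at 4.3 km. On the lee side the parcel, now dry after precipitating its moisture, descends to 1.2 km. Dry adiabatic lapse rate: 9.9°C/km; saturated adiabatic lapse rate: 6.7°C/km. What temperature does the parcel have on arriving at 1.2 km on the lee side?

8.22°C

200–2200 m, dry: Δz = 2 km ⇒ ΔT = -19.8°C; T = -8.4°C
2200–4300 m, saturated: Δz = 2.1 km ⇒ ΔT = -14.07°C; T = -22.47°C
4300–1200 m, dry descent: Δz = 3.1 km ⇒ ΔT = +30.69°C; T = 8.22°C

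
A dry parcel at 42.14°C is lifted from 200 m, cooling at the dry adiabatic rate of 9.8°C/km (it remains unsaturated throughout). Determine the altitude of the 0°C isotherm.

4500 m

Height above start = (42.14 − 0) / 9.8 = 4.3 km
Altitude = 200 m + 4300 m = 4500 m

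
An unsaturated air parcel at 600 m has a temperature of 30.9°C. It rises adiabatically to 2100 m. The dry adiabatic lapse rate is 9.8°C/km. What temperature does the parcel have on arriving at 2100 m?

600–2100 m, dry adiabatic: Δz = 1.5 km ⇒ ΔT = -14.7°C; T = 16.2°C

16.2°C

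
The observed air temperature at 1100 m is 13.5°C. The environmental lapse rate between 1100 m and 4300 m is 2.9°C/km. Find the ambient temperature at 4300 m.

From 1100 m to 4300 m (environmental): cools by 2.9 × 3.2 = 9.28°C, giving 4.22°C.

4.22°C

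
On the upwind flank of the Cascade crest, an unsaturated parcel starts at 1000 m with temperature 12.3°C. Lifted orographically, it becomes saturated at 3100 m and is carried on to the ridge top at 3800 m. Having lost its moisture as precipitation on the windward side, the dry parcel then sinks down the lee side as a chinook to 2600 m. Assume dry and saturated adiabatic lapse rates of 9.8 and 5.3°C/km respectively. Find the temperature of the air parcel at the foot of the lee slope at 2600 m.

-0.23°C

1000 → 3100 m (dry, 9.8°C/km): ΔT = -9.8 × 2.1 = -20.58°C → T = -8.28°C
3100 → 3800 m (saturated, 5.3°C/km): ΔT = -5.3 × 0.7 = -3.71°C → T = -11.99°C
3800 → 2600 m (dry descent, 9.8°C/km): ΔT = +9.8 × 1.2 = +11.76°C → T = -0.23°C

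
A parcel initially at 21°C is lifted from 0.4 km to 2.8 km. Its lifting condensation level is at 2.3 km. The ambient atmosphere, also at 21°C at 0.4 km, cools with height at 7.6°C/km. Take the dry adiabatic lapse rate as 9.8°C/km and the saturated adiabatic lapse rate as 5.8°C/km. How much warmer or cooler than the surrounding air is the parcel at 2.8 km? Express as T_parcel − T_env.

-3.28°C (parcel cooler than environment)

Parcel:
  400–2300 m, dry: Δz = 1.9 km ⇒ ΔT = -18.62°C; T = 2.38°C
  2300–2800 m, saturated: Δz = 0.5 km ⇒ ΔT = -2.9°C; T = -0.52°C
Environment:
  400–2800 m, environment: Δz = 2.4 km ⇒ ΔT = -18.24°C; T = 2.76°C
T_parcel − T_env = -0.52 − 2.76 = -3.28°C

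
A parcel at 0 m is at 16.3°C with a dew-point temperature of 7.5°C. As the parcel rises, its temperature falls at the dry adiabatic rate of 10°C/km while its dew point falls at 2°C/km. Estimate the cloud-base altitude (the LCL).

1100 m

T and T_d converge at 10 − 2 = 8°C per km
Height above start = (16.3 − 7.5) / 8 = 1.1 km
LCL altitude = 0 m + 1100 m = 1100 m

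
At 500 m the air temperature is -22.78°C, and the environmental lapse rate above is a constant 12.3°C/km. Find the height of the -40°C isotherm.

1900 m

Height above start = (-22.78 − (-40)) / 12.3 = 1.4 km
Altitude = 500 m + 1400 m = 1900 m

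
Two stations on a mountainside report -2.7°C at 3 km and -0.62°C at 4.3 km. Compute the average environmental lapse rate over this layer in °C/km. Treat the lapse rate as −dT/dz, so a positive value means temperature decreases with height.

-1.6°C/km

Γ = −ΔT/Δz = (-2.7 − (-0.62)) / (4300 − 3000) m
  = -2.08°C / 1.3 km = -1.6°C/km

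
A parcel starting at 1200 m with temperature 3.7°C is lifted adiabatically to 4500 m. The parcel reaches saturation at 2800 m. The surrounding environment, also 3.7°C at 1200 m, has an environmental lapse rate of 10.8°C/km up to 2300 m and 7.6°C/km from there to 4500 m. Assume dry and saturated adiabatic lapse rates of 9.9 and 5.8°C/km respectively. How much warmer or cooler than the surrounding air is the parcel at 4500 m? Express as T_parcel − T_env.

Parcel:
  1200–2800 m, dry: Δz = 1.6 km ⇒ ΔT = -15.84°C; T = -12.14°C
  2800–4500 m, saturated: Δz = 1.7 km ⇒ ΔT = -9.86°C; T = -22°C
Environment:
  1200–2300 m, environment, lower layer: Δz = 1.1 km ⇒ ΔT = -11.88°C; T = -8.18°C
  2300–4500 m, environment, upper layer: Δz = 2.2 km ⇒ ΔT = -16.72°C; T = -24.9°C
T_parcel − T_env = -22 − (-24.9) = +2.9°C

+2.9°C (parcel warmer than environment)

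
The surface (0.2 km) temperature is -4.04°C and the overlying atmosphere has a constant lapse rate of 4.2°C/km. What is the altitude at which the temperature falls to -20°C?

4 km

Height above start = (-4.04 − (-20)) / 4.2 = 3.8 km
Altitude = 200 m + 3800 m = 4000 m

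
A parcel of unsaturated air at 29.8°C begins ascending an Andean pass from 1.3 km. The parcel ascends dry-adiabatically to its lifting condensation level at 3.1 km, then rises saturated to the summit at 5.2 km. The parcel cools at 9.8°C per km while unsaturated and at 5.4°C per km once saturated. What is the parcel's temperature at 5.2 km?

0.82°C

1300 → 3100 m (dry, 9.8°C/km): ΔT = -9.8 × 1.8 = -17.64°C → T = 12.16°C
3100 → 5200 m (saturated, 5.4°C/km): ΔT = -5.4 × 2.1 = -11.34°C → T = 0.82°C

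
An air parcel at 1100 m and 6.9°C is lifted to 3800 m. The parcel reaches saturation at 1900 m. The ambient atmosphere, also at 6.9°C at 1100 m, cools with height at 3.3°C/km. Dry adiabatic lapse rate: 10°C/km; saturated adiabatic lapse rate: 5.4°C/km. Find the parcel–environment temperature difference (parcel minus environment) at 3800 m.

Parcel:
  Dry to 1900 m: -10 × 0.8 km = -8°C, so T = -1.1°C.
  Saturated to 3800 m: -5.4 × 1.9 km = -10.26°C, so T = -11.36°C.
Environment:
  Environment to 3800 m: -3.3 × 2.7 km = -8.91°C, so T = -2.01°C.
T_parcel − T_env = -11.36 − (-2.01) = -9.35°C

-9.35°C (parcel cooler than environment)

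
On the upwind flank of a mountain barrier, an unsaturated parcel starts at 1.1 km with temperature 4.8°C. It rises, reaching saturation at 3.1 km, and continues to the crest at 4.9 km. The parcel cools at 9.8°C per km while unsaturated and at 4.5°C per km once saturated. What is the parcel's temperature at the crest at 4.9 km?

Dry to 3100 m: -9.8 × 2 km = -19.6°C, so T = -14.8°C.
Saturated to 4900 m: -4.5 × 1.8 km = -8.1°C, so T = -22.9°C.

-22.9°C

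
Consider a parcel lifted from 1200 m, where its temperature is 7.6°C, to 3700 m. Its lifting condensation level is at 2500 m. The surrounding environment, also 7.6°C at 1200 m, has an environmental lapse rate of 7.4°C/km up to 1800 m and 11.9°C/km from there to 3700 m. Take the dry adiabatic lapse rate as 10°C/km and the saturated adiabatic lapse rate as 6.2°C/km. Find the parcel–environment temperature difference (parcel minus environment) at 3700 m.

Parcel:
  Dry to 2500 m: -10 × 1.3 km = -13°C, so T = -5.4°C.
  Saturated to 3700 m: -6.2 × 1.2 km = -7.44°C, so T = -12.84°C.
Environment:
  Environment, lower layer to 1800 m: -7.4 × 0.6 km = -4.44°C, so T = 3.16°C.
  Environment, upper layer to 3700 m: -11.9 × 1.9 km = -22.61°C, so T = -19.45°C.
T_parcel − T_env = -12.84 − (-19.45) = +6.61°C

+6.61°C (parcel warmer than environment)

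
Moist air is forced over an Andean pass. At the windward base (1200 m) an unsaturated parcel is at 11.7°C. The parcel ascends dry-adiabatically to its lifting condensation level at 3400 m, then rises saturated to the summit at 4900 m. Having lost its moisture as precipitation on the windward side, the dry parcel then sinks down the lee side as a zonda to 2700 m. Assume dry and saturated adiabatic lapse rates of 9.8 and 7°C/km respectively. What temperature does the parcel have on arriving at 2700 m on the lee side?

1.2°C

1200 → 3400 m (dry, 9.8°C/km): ΔT = -9.8 × 2.2 = -21.56°C → T = -9.86°C
3400 → 4900 m (saturated, 7°C/km): ΔT = -7 × 1.5 = -10.5°C → T = -20.36°C
4900 → 2700 m (dry descent, 9.8°C/km): ΔT = +9.8 × 2.2 = +21.56°C → T = 1.2°C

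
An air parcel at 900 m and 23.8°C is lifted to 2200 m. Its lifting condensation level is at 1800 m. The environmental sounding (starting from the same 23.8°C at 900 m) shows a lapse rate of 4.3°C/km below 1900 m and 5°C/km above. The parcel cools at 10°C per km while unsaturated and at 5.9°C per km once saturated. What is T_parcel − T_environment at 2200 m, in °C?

-5.56°C (parcel cooler than environment)

Parcel:
  900 → 1800 m (dry, 10°C/km): ΔT = -10 × 0.9 = -9°C → T = 14.8°C
  1800 → 2200 m (saturated, 5.9°C/km): ΔT = -5.9 × 0.4 = -2.36°C → T = 12.44°C
Environment:
  900 → 1900 m (environment, lower layer, 4.3°C/km): ΔT = -4.3 × 1 = -4.3°C → T = 19.5°C
  1900 → 2200 m (environment, upper layer, 5°C/km): ΔT = -5 × 0.3 = -1.5°C → T = 18°C
T_parcel − T_env = 12.44 − 18 = -5.56°C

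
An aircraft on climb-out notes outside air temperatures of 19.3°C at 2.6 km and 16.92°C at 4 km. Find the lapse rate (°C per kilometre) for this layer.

1.7°C/km

Γ = −ΔT/Δz = (19.3 − 16.92) / (4000 − 2600) m
  = 2.38°C / 1.4 km = 1.7°C/km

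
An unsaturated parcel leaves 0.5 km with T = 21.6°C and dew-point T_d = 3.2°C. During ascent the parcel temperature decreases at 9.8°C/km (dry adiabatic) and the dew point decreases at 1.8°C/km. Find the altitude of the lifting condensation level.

2.8 km

T and T_d converge at 9.8 − 1.8 = 8°C per km
Height above start = (21.6 − 3.2) / 8 = 2.3 km
LCL altitude = 500 m + 2300 m = 2800 m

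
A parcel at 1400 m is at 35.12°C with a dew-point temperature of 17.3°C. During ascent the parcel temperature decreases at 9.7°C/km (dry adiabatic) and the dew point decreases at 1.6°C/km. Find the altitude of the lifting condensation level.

T and T_d converge at 9.7 − 1.6 = 8.1°C per km
Height above start = (35.12 − 17.3) / 8.1 = 2.2 km
LCL altitude = 1400 m + 2200 m = 3600 m

3600 m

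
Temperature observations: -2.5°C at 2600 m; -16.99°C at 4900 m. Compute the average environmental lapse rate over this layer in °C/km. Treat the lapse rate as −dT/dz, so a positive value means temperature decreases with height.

6.3°C/km

Γ = −ΔT/Δz = (-2.5 − (-16.99)) / (4900 − 2600) m
  = 14.49°C / 2.3 km = 6.3°C/km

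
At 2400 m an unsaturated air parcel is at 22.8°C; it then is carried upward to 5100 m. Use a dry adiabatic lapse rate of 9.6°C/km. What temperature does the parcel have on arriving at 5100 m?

Dry adiabatic to 5100 m: -9.6 × 2.7 km = -25.92°C, so T = -3.12°C.

-3.12°C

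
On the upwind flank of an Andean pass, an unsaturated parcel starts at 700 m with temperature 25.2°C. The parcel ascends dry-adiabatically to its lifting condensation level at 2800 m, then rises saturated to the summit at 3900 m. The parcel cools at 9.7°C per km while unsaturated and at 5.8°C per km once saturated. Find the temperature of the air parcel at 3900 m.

-1.55°C

Dry to 2800 m: -9.7 × 2.1 km = -20.37°C, so T = 4.83°C.
Saturated to 3900 m: -5.8 × 1.1 km = -6.38°C, so T = -1.55°C.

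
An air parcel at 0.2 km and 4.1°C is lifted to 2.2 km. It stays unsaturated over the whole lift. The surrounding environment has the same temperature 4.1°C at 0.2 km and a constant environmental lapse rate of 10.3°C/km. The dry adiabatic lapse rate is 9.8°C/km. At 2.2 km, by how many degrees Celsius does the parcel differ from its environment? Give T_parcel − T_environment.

Parcel:
  200 → 2200 m (dry, 9.8°C/km): ΔT = -9.8 × 2 = -19.6°C → T = -15.5°C
Environment:
  200 → 2200 m (environment, 10.3°C/km): ΔT = -10.3 × 2 = -20.6°C → T = -16.5°C
T_parcel − T_env = -15.5 − (-16.5) = +1°C

+1°C (parcel warmer than environment)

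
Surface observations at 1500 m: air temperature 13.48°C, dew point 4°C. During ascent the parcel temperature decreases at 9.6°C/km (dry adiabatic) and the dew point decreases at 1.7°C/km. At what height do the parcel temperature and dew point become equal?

2700 m

T and T_d converge at 9.6 − 1.7 = 7.9°C per km
Height above start = (13.48 − 4) / 7.9 = 1.2 km
LCL altitude = 1500 m + 1200 m = 2700 m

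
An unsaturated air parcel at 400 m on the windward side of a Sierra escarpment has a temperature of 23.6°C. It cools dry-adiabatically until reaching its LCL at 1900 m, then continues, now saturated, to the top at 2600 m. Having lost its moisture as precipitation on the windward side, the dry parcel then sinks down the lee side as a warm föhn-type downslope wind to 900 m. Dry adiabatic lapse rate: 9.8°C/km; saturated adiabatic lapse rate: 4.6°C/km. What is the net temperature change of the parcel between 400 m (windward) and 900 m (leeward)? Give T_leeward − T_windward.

From 400 m to 1900 m (dry): cools by 9.8 × 1.5 = 14.7°C, giving 8.9°C.
From 1900 m to 2600 m (saturated): cools by 4.6 × 0.7 = 3.22°C, giving 5.68°C.
From 2600 m to 900 m (dry descent): warms by 9.8 × 1.7 = 16.66°C, giving 22.34°C.
Net change vs windward start: 22.34 − 23.6 = -1.26°C

-1.26°C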